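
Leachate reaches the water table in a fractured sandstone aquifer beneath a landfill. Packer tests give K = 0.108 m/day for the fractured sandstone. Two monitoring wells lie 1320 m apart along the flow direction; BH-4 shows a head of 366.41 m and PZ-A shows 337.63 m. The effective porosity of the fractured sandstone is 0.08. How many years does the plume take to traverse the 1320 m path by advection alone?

Hydraulic gradient i = (366.41 − 337.63) / 1320 = 28.78 / 1320 = 0.02180.
Darcy flux q = K · i = 0.1080 × 0.02180 = 0.002355 m/day.
Seepage velocity v = q / n_e = 0.002355 / 0.08 = 0.02943 m/day.
Travel time t = L / v = 1320 / 0.02943 = 44846 days = 122.8 years.

123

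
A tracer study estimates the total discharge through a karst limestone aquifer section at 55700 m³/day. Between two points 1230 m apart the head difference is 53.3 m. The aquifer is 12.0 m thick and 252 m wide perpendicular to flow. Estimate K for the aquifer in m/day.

Cross-sectional area A = 252 × 12.0 = 3024 m².
Hydraulic gradient i = Δh / L = 53.3 / 1230 = 0.04333.
From Q = K·A·i, K = Q / (A·i) = 55700 / (3024 × 0.04333) = 425.1 m/day.

425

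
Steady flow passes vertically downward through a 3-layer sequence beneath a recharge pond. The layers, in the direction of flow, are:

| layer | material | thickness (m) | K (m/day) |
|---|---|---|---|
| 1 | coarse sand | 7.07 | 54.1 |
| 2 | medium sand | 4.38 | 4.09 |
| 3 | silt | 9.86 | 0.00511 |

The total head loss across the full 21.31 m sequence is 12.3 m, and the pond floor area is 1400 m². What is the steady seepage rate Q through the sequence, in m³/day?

Flow is perpendicular to layering, so the layers act in series and the equivalent K is the thickness-weighted harmonic mean.
Total thickness L = 7.07 + 4.38 + 9.86 = 21.31 m.
Σ(b_i/K_i) = 7.07/54.1 + 4.38/4.09 + 9.86/0.00511 = 1931 d.
K_eq = L / Σ(b_i/K_i) = 21.31 / 1931 = 0.01104 m/day.
Q = K_eq · A · (Δh/L) = 0.01104 × 1400 × (12.3/21.31) = 8.919 m³/day.

8.92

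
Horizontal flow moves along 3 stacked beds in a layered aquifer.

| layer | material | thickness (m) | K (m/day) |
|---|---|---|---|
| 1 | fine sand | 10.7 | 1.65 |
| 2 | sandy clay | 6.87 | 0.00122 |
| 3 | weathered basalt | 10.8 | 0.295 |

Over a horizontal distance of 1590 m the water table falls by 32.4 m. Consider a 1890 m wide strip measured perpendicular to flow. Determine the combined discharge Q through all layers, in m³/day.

Flow is parallel to layering, so each bed carries its own Darcy discharge and the transmissivities add.
Σ(K_i·b_i) = 1.65×10.7 + 0.00122×6.87 + 0.295×10.8 = 20.85 m²/day.
Hydraulic gradient i = Δh / L = 32.4 / 1590 = 0.02038.
Q = Σ(K_i·b_i) · W · i = 20.85 × 1890 × 0.02038 = 803.0 m³/day.

803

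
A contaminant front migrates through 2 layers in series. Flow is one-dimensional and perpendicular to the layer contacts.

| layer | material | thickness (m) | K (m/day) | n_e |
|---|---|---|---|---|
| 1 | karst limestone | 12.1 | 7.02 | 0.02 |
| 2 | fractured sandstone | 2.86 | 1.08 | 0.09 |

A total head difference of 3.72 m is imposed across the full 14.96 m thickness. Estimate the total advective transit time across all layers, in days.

0.587

With flow normal to the layers, continuity requires the same specific discharge q through every layer.
Σ(b_i/K_i) = 12.1/7.02 + 2.86/1.08 = 4.372 d.
q = Δh / Σ(b_i/K_i) = 3.72 / 4.372 = 0.8509 m/day.
In each layer the seepage velocity is v_i = q/n_i, so the layer transit time is t_i = b_i·n_i / q:
  layer 1 (karst limestone): t_1 = 12.1 × 0.02 / 0.8509 = 0.2844 d
  layer 2 (fractured sandstone): t_2 = 2.86 × 0.09 / 0.8509 = 0.3025 d
Total t = Σ t_i = 0.5869 days.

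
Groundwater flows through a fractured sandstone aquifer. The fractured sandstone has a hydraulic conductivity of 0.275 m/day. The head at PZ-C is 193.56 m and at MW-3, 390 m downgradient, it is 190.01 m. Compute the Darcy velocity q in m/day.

Hydraulic gradient i = (193.56 − 190.01) / 390 = 3.55 / 390 = 0.009103.
Specific discharge q = K · i = 0.2750 × 0.009103 = 0.002503 m/day.

0.00250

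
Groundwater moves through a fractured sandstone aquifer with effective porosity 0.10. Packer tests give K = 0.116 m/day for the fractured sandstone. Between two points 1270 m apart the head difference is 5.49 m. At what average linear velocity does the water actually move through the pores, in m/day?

0.00501

Hydraulic gradient i = Δh / L = 5.49 / 1270 = 0.004323.
Darcy flux q = K · i = 0.1160 × 0.004323 = 0.0005014 m/day.
Seepage velocity v = q / n_e = 0.0005014 / 0.10 = 0.005014 m/day.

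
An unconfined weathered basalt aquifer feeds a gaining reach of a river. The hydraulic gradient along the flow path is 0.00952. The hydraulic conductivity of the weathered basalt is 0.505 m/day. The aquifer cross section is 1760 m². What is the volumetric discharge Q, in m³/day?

8.46

Hydraulic gradient i = 0.00952.
Darcy's law: Q = K · A · i = 0.5050 × 1760 × 0.009520 = 8.461 m³/day.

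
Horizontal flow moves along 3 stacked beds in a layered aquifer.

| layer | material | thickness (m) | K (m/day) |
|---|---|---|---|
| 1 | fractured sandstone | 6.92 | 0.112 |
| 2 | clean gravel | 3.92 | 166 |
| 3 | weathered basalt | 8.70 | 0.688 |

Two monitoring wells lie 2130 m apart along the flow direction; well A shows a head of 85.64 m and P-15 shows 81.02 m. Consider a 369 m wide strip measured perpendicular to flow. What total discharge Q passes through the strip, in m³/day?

Flow is parallel to layering, so each bed carries its own Darcy discharge and the transmissivities add.
Σ(K_i·b_i) = 0.112×6.92 + 166×3.92 + 0.688×8.70 = 657.5 m²/day.
Hydraulic gradient i = (85.64 − 81.02) / 2130 = 4.62 / 2130 = 0.002169.
Q = Σ(K_i·b_i) · W · i = 657.5 × 369 × 0.002169 = 526.2 m³/day.

526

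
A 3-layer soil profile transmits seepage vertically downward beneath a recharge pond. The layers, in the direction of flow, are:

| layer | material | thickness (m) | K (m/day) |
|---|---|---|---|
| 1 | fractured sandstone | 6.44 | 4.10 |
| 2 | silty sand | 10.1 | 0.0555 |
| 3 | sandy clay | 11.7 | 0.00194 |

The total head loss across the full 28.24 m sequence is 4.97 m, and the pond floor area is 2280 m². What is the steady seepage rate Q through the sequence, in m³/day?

Flow is perpendicular to layering, so the layers act in series and the equivalent K is the thickness-weighted harmonic mean.
Total thickness L = 6.44 + 10.1 + 11.7 = 28.24 m.
Σ(b_i/K_i) = 6.44/4.10 + 10.1/0.0555 + 11.7/0.00194 = 6214 d.
K_eq = L / Σ(b_i/K_i) = 28.24 / 6214 = 0.004544 m/day.
Q = K_eq · A · (Δh/L) = 0.004544 × 2280 × (4.97/28.24) = 1.823 m³/day.

1.82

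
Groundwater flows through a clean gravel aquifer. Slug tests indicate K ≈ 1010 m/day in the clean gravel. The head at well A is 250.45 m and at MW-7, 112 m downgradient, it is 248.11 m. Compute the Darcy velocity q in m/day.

Hydraulic gradient i = (250.45 − 248.11) / 112 = 2.34 / 112 = 0.02089.
Specific discharge q = K · i = 1010 × 0.02089 = 21.10 m/day.

21.1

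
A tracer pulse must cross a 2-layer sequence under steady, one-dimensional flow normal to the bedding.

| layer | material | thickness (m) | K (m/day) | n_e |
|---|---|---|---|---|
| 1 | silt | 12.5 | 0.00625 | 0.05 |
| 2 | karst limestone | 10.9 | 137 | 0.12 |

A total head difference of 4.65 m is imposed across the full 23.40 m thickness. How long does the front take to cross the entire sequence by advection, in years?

With flow normal to the layers, continuity requires the same specific discharge q through every layer.
Σ(b_i/K_i) = 12.5/0.00625 + 10.9/137 = 2000 d.
q = Δh / Σ(b_i/K_i) = 4.65 / 2000 = 0.002325 m/day.
In each layer the seepage velocity is v_i = q/n_i, so the layer transit time is t_i = b_i·n_i / q:
  layer 1 (silt): t_1 = 12.5 × 0.05 / 0.002325 = 268.8 d
  layer 2 (karst limestone): t_2 = 10.9 × 0.12 / 0.002325 = 562.6 d
Total t = Σ t_i = 831.4 days = 2.276 years.

2.28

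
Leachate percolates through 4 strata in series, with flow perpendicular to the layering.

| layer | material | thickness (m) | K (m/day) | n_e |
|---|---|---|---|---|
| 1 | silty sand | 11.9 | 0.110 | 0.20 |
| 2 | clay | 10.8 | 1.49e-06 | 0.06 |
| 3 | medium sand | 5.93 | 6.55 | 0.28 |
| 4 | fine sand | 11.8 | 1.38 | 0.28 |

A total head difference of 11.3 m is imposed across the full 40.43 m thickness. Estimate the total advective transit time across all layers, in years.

14000

With flow normal to the layers, continuity requires the same specific discharge q through every layer.
Σ(b_i/K_i) = 11.9/0.110 + 10.8/1.49e-06 + 5.93/6.55 + 11.8/1.38 = 7.248e+06 d.
q = Δh / Σ(b_i/K_i) = 11.3 / 7.248e+06 = 1.559e-06 m/day.
In each layer the seepage velocity is v_i = q/n_i, so the layer transit time is t_i = b_i·n_i / q:
  layer 1 (silty sand): t_1 = 11.9 × 0.20 / 1.559e-06 = 1.527e+06 d
  layer 2 (clay): t_2 = 10.8 × 0.06 / 1.559e-06 = 4.157e+05 d
  layer 3 (medium sand): t_3 = 5.93 × 0.28 / 1.559e-06 = 1.065e+06 d
  layer 4 (fine sand): t_4 = 11.8 × 0.28 / 1.559e-06 = 2.119e+06 d
Total t = Σ t_i = 5.127e+06 days = 14036 years.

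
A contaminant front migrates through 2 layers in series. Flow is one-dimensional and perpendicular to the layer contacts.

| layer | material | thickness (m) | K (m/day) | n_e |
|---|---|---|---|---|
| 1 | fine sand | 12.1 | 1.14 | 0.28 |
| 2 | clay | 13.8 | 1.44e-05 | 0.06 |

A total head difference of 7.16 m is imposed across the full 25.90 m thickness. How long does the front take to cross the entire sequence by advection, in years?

1540

With flow normal to the layers, continuity requires the same specific discharge q through every layer.
Σ(b_i/K_i) = 12.1/1.14 + 13.8/1.44e-05 = 9.583e+05 d.
q = Δh / Σ(b_i/K_i) = 7.16 / 9.583e+05 = 7.471e-06 m/day.
In each layer the seepage velocity is v_i = q/n_i, so the layer transit time is t_i = b_i·n_i / q:
  layer 1 (fine sand): t_1 = 12.1 × 0.28 / 7.471e-06 = 4.535e+05 d
  layer 2 (clay): t_2 = 13.8 × 0.06 / 7.471e-06 = 1.108e+05 d
Total t = Σ t_i = 5.643e+05 days = 1545 years.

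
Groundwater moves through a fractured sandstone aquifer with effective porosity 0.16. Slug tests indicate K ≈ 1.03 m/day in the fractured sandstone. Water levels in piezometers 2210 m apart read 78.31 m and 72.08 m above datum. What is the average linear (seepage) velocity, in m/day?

Hydraulic gradient i = (78.31 − 72.08) / 2210 = 6.23 / 2210 = 0.002819.
Darcy flux q = K · i = 1.030 × 0.002819 = 0.002904 m/day.
Seepage velocity v = q / n_e = 0.002904 / 0.16 = 0.01815 m/day.

0.0181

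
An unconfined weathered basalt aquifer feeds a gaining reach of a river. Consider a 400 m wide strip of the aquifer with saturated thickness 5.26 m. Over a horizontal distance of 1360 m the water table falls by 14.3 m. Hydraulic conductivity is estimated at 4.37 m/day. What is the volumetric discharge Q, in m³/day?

96.7

Cross-sectional area A = 400 × 5.26 = 2104 m².
Hydraulic gradient i = Δh / L = 14.3 / 1360 = 0.01051.
Darcy's law: Q = K · A · i = 4.370 × 2104 × 0.01051 = 96.68 m³/day.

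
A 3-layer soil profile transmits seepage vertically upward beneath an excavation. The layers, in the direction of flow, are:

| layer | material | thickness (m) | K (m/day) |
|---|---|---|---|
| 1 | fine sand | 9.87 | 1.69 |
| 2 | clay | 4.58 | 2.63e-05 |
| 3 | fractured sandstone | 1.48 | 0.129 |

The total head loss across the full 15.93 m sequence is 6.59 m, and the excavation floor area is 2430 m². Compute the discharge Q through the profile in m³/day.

0.0919

Flow is perpendicular to layering, so the layers act in series and the equivalent K is the thickness-weighted harmonic mean.
Total thickness L = 9.87 + 4.58 + 1.48 = 15.93 m.
Σ(b_i/K_i) = 9.87/1.69 + 4.58/2.63e-05 + 1.48/0.129 = 1.742e+05 d.
K_eq = L / Σ(b_i/K_i) = 15.93 / 1.742e+05 = 9.147e-05 m/day.
Q = K_eq · A · (Δh/L) = 9.147e-05 × 2430 × (6.59/15.93) = 0.09195 m³/day.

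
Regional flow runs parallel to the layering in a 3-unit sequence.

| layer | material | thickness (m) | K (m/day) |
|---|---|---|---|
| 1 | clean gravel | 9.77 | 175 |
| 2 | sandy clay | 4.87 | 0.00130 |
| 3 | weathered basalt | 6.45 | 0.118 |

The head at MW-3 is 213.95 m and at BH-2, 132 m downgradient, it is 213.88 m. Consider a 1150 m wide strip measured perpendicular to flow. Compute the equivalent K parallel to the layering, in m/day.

Flow is parallel to layering, so each bed carries its own Darcy discharge and the transmissivities add.
Σ(K_i·b_i) = 175×9.77 + 0.00130×4.87 + 0.118×6.45 = 1711 m²/day.
Total thickness b = 21.09 m, so K_eq = Σ(K_i·b_i)/b = 81.11 m/day.

81.1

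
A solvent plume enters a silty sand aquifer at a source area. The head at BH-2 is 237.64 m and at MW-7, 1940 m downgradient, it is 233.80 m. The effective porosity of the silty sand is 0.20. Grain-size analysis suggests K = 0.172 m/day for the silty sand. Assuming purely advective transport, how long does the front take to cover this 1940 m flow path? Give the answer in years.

3120

Hydraulic gradient i = (237.64 − 233.80) / 1940 = 3.84 / 1940 = 0.001979.
Darcy flux q = K · i = 0.1720 × 0.001979 = 0.0003405 m/day.
Seepage velocity v = q / n_e = 0.0003405 / 0.20 = 0.001702 m/day.
Travel time t = L / v = 1940 / 0.001702 = 1.140e+06 days = 3120 years.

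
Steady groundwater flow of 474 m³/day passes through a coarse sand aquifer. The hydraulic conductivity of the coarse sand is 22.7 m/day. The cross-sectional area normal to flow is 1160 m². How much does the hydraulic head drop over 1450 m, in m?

26.1

From Q = K·A·i, i = Q / (K·A) = 474 / (22.70 × 1160) = 0.01800.
Head loss Δh = i · L = 0.01800 × 1450 = 26.10 m.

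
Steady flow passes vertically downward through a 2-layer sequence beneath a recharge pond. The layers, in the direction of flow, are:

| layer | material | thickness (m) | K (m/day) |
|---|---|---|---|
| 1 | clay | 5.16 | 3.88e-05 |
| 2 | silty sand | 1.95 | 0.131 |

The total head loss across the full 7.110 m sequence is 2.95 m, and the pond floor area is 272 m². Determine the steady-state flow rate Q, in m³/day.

Flow is perpendicular to layering, so the layers act in series and the equivalent K is the thickness-weighted harmonic mean.
Total thickness L = 5.16 + 1.95 = 7.110 m.
Σ(b_i/K_i) = 5.16/3.88e-05 + 1.95/0.131 = 1.330e+05 d.
K_eq = L / Σ(b_i/K_i) = 7.110 / 1.330e+05 = 5.346e-05 m/day.
Q = K_eq · A · (Δh/L) = 5.346e-05 × 272 × (2.95/7.110) = 0.006033 m³/day.

0.00603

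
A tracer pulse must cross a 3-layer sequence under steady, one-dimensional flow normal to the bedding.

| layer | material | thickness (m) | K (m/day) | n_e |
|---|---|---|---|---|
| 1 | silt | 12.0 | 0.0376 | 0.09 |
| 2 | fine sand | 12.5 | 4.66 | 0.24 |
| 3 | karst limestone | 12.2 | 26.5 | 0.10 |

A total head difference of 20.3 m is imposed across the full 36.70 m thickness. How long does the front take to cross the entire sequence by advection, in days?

84.1

With flow normal to the layers, continuity requires the same specific discharge q through every layer.
Σ(b_i/K_i) = 12.0/0.0376 + 12.5/4.66 + 12.2/26.5 = 322.3 d.
q = Δh / Σ(b_i/K_i) = 20.3 / 322.3 = 0.06299 m/day.
In each layer the seepage velocity is v_i = q/n_i, so the layer transit time is t_i = b_i·n_i / q:
  layer 1 (silt): t_1 = 12.0 × 0.09 / 0.06299 = 17.15 d
  layer 2 (fine sand): t_2 = 12.5 × 0.24 / 0.06299 = 47.63 d
  layer 3 (karst limestone): t_3 = 12.2 × 0.10 / 0.06299 = 19.37 d
Total t = Σ t_i = 84.15 days.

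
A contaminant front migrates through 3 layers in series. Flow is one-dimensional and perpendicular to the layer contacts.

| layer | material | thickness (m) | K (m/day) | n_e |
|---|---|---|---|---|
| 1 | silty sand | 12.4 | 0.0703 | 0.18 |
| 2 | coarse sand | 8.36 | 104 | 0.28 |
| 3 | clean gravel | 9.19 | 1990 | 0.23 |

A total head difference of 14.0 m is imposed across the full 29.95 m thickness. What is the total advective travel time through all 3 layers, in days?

With flow normal to the layers, continuity requires the same specific discharge q through every layer.
Σ(b_i/K_i) = 12.4/0.0703 + 8.36/104 + 9.19/1990 = 176.5 d.
q = Δh / Σ(b_i/K_i) = 14.0 / 176.5 = 0.07933 m/day.
In each layer the seepage velocity is v_i = q/n_i, so the layer transit time is t_i = b_i·n_i / q:
  layer 1 (silty sand): t_1 = 12.4 × 0.18 / 0.07933 = 28.13 d
  layer 2 (coarse sand): t_2 = 8.36 × 0.28 / 0.07933 = 29.51 d
  layer 3 (clean gravel): t_3 = 9.19 × 0.23 / 0.07933 = 26.64 d
Total t = Σ t_i = 84.28 days.

84.3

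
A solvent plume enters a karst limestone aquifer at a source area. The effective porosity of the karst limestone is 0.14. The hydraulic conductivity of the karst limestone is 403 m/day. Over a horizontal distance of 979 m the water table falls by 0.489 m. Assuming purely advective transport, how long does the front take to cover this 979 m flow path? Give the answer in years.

Hydraulic gradient i = Δh / L = 0.489 / 979 = 0.0004995.
Darcy flux q = K · i = 403.0 × 0.0004995 = 0.2013 m/day.
Seepage velocity v = q / n_e = 0.2013 / 0.14 = 1.438 m/day.
Travel time t = L / v = 979 / 1.438 = 680.9 days = 1.864 years.

1.86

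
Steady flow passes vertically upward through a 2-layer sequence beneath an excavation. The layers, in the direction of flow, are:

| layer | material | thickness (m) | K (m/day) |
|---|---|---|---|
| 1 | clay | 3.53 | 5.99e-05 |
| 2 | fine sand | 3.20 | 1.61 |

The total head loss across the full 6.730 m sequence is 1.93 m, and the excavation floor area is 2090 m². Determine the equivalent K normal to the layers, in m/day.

Flow is perpendicular to layering, so the layers act in series and the equivalent K is the thickness-weighted harmonic mean.
Total thickness L = 3.53 + 3.20 = 6.730 m.
Σ(b_i/K_i) = 3.53/5.99e-05 + 3.20/1.61 = 58934 d.
K_eq = L / Σ(b_i/K_i) = 6.730 / 58934 = 0.0001142 m/day.

0.000114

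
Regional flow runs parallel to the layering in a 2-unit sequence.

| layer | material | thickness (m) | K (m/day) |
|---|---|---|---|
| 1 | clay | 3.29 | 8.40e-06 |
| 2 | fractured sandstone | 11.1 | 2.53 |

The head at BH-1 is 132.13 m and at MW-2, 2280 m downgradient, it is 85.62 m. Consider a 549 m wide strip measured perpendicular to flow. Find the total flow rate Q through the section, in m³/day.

Flow is parallel to layering, so each bed carries its own Darcy discharge and the transmissivities add.
Σ(K_i·b_i) = 8.40e-06×3.29 + 2.53×11.1 = 28.08 m²/day.
Hydraulic gradient i = (132.13 − 85.62) / 2280 = 46.51 / 2280 = 0.02040.
Q = Σ(K_i·b_i) · W · i = 28.08 × 549 × 0.02040 = 314.5 m³/day.

315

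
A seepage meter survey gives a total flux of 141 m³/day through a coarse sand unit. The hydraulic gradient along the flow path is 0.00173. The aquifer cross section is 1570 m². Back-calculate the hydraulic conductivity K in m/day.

Hydraulic gradient i = 0.00173.
From Q = K·A·i, K = Q / (A·i) = 141 / (1570 × 0.001730) = 51.91 m/day.

51.9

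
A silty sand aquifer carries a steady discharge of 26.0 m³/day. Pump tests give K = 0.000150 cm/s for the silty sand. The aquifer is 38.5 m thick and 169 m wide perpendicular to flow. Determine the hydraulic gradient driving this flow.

Convert K: 0.000150 cm/s × 864 = 0.1296 m/day.
Cross-sectional area A = 169 × 38.5 = 6506 m².
From Q = K·A·i, i = Q / (K·A) = 26.0 / (0.1296 × 6506) = 0.03083.

0.0308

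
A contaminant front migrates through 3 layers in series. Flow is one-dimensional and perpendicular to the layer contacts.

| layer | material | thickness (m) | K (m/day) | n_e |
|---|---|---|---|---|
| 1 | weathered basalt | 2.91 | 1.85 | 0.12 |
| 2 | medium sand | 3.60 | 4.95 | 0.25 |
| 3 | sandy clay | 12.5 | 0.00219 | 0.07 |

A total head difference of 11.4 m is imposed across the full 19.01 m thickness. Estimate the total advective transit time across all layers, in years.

2.91

With flow normal to the layers, continuity requires the same specific discharge q through every layer.
Σ(b_i/K_i) = 2.91/1.85 + 3.60/4.95 + 12.5/0.00219 = 5710 d.
q = Δh / Σ(b_i/K_i) = 11.4 / 5710 = 0.001996 m/day.
In each layer the seepage velocity is v_i = q/n_i, so the layer transit time is t_i = b_i·n_i / q:
  layer 1 (weathered basalt): t_1 = 2.91 × 0.12 / 0.001996 = 174.9 d
  layer 2 (medium sand): t_2 = 3.60 × 0.25 / 0.001996 = 450.8 d
  layer 3 (sandy clay): t_3 = 12.5 × 0.07 / 0.001996 = 438.3 d
Total t = Σ t_i = 1064 days = 2.913 years.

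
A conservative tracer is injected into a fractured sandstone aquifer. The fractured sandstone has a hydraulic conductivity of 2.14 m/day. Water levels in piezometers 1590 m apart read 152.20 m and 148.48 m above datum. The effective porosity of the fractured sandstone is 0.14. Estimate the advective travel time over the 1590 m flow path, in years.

Hydraulic gradient i = (152.20 − 148.48) / 1590 = 3.72 / 1590 = 0.002340.
Darcy flux q = K · i = 2.140 × 0.002340 = 0.005007 m/day.
Seepage velocity v = q / n_e = 0.005007 / 0.14 = 0.03576 m/day.
Travel time t = L / v = 1590 / 0.03576 = 44460 days = 121.7 years.

122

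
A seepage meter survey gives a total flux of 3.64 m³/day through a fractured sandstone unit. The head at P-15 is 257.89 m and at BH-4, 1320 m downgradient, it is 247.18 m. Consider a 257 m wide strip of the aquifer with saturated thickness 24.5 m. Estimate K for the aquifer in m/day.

0.0713

Cross-sectional area A = 257 × 24.5 = 6296 m².
Hydraulic gradient i = (257.89 − 247.18) / 1320 = 10.71 / 1320 = 0.008114.
From Q = K·A·i, K = Q / (A·i) = 3.64 / (6296 × 0.008114) = 0.07125 m/day.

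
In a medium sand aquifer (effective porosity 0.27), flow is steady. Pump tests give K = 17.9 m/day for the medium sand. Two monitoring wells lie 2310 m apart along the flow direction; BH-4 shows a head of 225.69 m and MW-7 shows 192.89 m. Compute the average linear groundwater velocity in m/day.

Hydraulic gradient i = (225.69 − 192.89) / 2310 = 32.8 / 2310 = 0.01420.
Darcy flux q = K · i = 17.90 × 0.01420 = 0.2542 m/day.
Seepage velocity v = q / n_e = 0.2542 / 0.27 = 0.9414 m/day.

0.941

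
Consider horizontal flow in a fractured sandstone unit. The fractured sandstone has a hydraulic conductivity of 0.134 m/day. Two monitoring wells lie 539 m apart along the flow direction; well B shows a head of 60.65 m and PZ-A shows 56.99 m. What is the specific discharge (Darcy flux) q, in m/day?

0.000910

Hydraulic gradient i = (60.65 − 56.99) / 539 = 3.66 / 539 = 0.006790.
Specific discharge q = K · i = 0.1340 × 0.006790 = 0.0009099 m/day.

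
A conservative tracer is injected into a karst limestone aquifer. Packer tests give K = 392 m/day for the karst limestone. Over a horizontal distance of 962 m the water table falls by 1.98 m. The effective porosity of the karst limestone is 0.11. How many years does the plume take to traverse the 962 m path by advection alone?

0.359

Hydraulic gradient i = Δh / L = 1.98 / 962 = 0.002058.
Darcy flux q = K · i = 392.0 × 0.002058 = 0.8068 m/day.
Seepage velocity v = q / n_e = 0.8068 / 0.11 = 7.335 m/day.
Travel time t = L / v = 962 / 7.335 = 131.2 days = 0.3591 years.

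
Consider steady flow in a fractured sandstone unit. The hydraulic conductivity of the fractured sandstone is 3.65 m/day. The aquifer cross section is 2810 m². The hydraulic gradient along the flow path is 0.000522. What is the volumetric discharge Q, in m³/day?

Hydraulic gradient i = 0.000522.
Darcy's law: Q = K · A · i = 3.650 × 2810 × 0.0005220 = 5.354 m³/day.

5.35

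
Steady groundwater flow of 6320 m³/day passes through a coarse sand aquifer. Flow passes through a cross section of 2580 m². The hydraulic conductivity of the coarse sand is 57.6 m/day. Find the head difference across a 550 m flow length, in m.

From Q = K·A·i, i = Q / (K·A) = 6320 / (57.60 × 2580) = 0.04253.
Head loss Δh = i · L = 0.04253 × 550 = 23.39 m.

23.4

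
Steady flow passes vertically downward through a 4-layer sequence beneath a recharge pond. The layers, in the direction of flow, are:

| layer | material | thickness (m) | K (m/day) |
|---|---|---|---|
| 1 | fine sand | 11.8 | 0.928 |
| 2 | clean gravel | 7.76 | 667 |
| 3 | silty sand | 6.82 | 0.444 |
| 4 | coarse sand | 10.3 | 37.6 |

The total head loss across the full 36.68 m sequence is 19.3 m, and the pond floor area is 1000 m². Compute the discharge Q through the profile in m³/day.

Flow is perpendicular to layering, so the layers act in series and the equivalent K is the thickness-weighted harmonic mean.
Total thickness L = 11.8 + 7.76 + 6.82 + 10.3 = 36.68 m.
Σ(b_i/K_i) = 11.8/0.928 + 7.76/667 + 6.82/0.444 + 10.3/37.6 = 28.36 d.
K_eq = L / Σ(b_i/K_i) = 36.68 / 28.36 = 1.293 m/day.
Q = K_eq · A · (Δh/L) = 1.293 × 1000 × (19.3/36.68) = 680.5 m³/day.

681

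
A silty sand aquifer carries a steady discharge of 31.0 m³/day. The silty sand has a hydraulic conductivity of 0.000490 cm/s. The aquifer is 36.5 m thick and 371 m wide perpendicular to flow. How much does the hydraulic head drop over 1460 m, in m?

7.89

Convert K: 0.000490 cm/s × 864 = 0.4234 m/day.
Cross-sectional area A = 371 × 36.5 = 13542 m².
From Q = K·A·i, i = Q / (K·A) = 31.0 / (0.4234 × 13542) = 0.005407.
Head loss Δh = i · L = 0.005407 × 1460 = 7.895 m.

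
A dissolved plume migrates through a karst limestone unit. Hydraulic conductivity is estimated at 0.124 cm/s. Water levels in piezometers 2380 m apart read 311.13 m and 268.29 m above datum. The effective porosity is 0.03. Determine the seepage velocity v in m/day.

Convert K: 0.124 cm/s × 864 = 107.1 m/day.
Hydraulic gradient i = (311.13 − 268.29) / 2380 = 42.84 / 2380 = 0.01800.
Darcy flux q = K · i = 107.1 × 0.01800 = 1.928 m/day.
Seepage velocity v = q / n_e = 1.928 / 0.03 = 64.28 m/day.

64.3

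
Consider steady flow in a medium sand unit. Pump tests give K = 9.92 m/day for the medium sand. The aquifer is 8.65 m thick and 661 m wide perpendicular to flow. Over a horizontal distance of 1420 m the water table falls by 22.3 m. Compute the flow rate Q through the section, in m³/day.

Cross-sectional area A = 661 × 8.65 = 5718 m².
Hydraulic gradient i = Δh / L = 22.3 / 1420 = 0.01570.
Darcy's law: Q = K · A · i = 9.920 × 5718 × 0.01570 = 890.7 m³/day.

891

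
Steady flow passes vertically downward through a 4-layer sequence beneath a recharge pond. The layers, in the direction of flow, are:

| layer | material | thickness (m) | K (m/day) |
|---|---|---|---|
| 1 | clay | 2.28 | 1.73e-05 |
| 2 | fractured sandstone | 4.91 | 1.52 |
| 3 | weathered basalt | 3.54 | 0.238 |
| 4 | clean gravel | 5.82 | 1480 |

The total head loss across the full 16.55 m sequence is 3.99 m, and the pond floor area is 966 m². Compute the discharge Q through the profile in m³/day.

0.0292

Flow is perpendicular to layering, so the layers act in series and the equivalent K is the thickness-weighted harmonic mean.
Total thickness L = 2.28 + 4.91 + 3.54 + 5.82 = 16.55 m.
Σ(b_i/K_i) = 2.28/1.73e-05 + 4.91/1.52 + 3.54/0.238 + 5.82/1480 = 1.318e+05 d.
K_eq = L / Σ(b_i/K_i) = 16.55 / 1.318e+05 = 0.0001256 m/day.
Q = K_eq · A · (Δh/L) = 0.0001256 × 966 × (3.99/16.55) = 0.02924 m³/day.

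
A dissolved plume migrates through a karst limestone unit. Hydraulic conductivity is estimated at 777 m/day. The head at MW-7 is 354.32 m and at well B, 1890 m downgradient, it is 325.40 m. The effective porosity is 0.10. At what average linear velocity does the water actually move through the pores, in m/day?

119

Hydraulic gradient i = (354.32 − 325.40) / 1890 = 28.92 / 1890 = 0.01530.
Darcy flux q = K · i = 777.0 × 0.01530 = 11.89 m/day.
Seepage velocity v = q / n_e = 11.89 / 0.10 = 118.9 m/day.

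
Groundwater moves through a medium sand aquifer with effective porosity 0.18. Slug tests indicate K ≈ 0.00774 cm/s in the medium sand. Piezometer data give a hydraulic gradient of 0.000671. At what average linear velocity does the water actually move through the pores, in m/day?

Convert K: 0.00774 cm/s × 864 = 6.687 m/day.
Hydraulic gradient i = 0.000671.
Darcy flux q = K · i = 6.687 × 0.0006710 = 0.004487 m/day.
Seepage velocity v = q / n_e = 0.004487 / 0.18 = 0.02493 m/day.

0.0249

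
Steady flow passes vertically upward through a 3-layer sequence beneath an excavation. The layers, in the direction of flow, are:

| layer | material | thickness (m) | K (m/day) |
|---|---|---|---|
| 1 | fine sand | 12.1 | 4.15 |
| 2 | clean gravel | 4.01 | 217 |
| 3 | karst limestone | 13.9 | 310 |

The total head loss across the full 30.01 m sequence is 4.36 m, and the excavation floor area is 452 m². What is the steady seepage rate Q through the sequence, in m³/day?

Flow is perpendicular to layering, so the layers act in series and the equivalent K is the thickness-weighted harmonic mean.
Total thickness L = 12.1 + 4.01 + 13.9 = 30.01 m.
Σ(b_i/K_i) = 12.1/4.15 + 4.01/217 + 13.9/310 = 2.979 d.
K_eq = L / Σ(b_i/K_i) = 30.01 / 2.979 = 10.07 m/day.
Q = K_eq · A · (Δh/L) = 10.07 × 452 × (4.36/30.01) = 661.5 m³/day.

662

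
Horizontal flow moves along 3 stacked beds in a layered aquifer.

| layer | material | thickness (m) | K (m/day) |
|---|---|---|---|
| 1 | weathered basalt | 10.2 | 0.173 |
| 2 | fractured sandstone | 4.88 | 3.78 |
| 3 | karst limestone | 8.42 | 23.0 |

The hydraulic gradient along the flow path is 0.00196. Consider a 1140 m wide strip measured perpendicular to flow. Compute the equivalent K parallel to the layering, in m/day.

9.10

Flow is parallel to layering, so each bed carries its own Darcy discharge and the transmissivities add.
Σ(K_i·b_i) = 0.173×10.2 + 3.78×4.88 + 23.0×8.42 = 213.9 m²/day.
Total thickness b = 23.50 m, so K_eq = Σ(K_i·b_i)/b = 9.101 m/day.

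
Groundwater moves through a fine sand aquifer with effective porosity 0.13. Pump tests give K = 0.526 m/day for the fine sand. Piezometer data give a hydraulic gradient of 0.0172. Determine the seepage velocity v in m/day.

Hydraulic gradient i = 0.0172.
Darcy flux q = K · i = 0.5260 × 0.01720 = 0.009047 m/day.
Seepage velocity v = q / n_e = 0.009047 / 0.13 = 0.06959 m/day.

0.0696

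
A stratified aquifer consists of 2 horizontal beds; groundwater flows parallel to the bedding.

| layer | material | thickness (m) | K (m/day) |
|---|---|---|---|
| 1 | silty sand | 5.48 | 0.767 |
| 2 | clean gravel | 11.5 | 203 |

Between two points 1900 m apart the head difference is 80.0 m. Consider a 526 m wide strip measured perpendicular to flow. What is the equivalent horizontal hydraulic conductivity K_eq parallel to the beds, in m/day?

Flow is parallel to layering, so each bed carries its own Darcy discharge and the transmissivities add.
Σ(K_i·b_i) = 0.767×5.48 + 203×11.5 = 2339 m²/day.
Total thickness b = 16.98 m, so K_eq = Σ(K_i·b_i)/b = 137.7 m/day.

138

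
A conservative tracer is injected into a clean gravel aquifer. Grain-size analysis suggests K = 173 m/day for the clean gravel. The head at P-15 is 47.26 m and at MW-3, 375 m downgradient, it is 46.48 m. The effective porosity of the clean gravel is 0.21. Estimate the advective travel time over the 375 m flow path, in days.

219

Hydraulic gradient i = (47.26 − 46.48) / 375 = 0.78 / 375 = 0.002080.
Darcy flux q = K · i = 173.0 × 0.002080 = 0.3598 m/day.
Seepage velocity v = q / n_e = 0.3598 / 0.21 = 1.714 m/day.
Travel time t = L / v = 375 / 1.714 = 218.8 days.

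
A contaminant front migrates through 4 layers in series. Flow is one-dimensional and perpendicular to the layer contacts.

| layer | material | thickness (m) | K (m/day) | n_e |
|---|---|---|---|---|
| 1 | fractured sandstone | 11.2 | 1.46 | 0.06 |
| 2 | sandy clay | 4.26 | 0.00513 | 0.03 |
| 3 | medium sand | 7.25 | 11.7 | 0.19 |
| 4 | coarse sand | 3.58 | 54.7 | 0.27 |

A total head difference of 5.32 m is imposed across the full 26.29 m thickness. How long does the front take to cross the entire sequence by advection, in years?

1.36

With flow normal to the layers, continuity requires the same specific discharge q through every layer.
Σ(b_i/K_i) = 11.2/1.46 + 4.26/0.00513 + 7.25/11.7 + 3.58/54.7 = 838.8 d.
q = Δh / Σ(b_i/K_i) = 5.32 / 838.8 = 0.006343 m/day.
In each layer the seepage velocity is v_i = q/n_i, so the layer transit time is t_i = b_i·n_i / q:
  layer 1 (fractured sandstone): t_1 = 11.2 × 0.06 / 0.006343 = 105.9 d
  layer 2 (sandy clay): t_2 = 4.26 × 0.03 / 0.006343 = 20.15 d
  layer 3 (medium sand): t_3 = 7.25 × 0.19 / 0.006343 = 217.2 d
  layer 4 (coarse sand): t_4 = 3.58 × 0.27 / 0.006343 = 152.4 d
Total t = Σ t_i = 495.7 days = 1.357 years.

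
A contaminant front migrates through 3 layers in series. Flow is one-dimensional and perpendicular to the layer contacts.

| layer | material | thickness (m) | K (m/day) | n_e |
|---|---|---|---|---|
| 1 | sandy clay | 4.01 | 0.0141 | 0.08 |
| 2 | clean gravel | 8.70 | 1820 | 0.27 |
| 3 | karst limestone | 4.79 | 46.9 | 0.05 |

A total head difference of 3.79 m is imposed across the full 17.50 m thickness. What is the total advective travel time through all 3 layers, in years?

0.598

With flow normal to the layers, continuity requires the same specific discharge q through every layer.
Σ(b_i/K_i) = 4.01/0.0141 + 8.70/1820 + 4.79/46.9 = 284.5 d.
q = Δh / Σ(b_i/K_i) = 3.79 / 284.5 = 0.01332 m/day.
In each layer the seepage velocity is v_i = q/n_i, so the layer transit time is t_i = b_i·n_i / q:
  layer 1 (sandy clay): t_1 = 4.01 × 0.08 / 0.01332 = 24.08 d
  layer 2 (clean gravel): t_2 = 8.70 × 0.27 / 0.01332 = 176.3 d
  layer 3 (karst limestone): t_3 = 4.79 × 0.05 / 0.01332 = 17.98 d
Total t = Σ t_i = 218.4 days = 0.5979 years.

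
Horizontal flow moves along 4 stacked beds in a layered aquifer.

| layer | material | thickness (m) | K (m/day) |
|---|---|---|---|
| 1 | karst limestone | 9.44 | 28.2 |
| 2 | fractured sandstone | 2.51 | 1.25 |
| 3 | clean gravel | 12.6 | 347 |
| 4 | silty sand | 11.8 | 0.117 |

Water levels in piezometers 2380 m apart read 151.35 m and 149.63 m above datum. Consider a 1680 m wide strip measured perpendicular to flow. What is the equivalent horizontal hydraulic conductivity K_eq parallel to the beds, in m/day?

128

Flow is parallel to layering, so each bed carries its own Darcy discharge and the transmissivities add.
Σ(K_i·b_i) = 28.2×9.44 + 1.25×2.51 + 347×12.6 + 0.117×11.8 = 4643 m²/day.
Total thickness b = 36.35 m, so K_eq = Σ(K_i·b_i)/b = 127.7 m/day.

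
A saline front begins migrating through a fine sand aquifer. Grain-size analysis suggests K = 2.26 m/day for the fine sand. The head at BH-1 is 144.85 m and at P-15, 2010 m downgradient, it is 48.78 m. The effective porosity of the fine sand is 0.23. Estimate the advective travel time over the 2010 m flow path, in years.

Hydraulic gradient i = (144.85 − 48.78) / 2010 = 96.07 / 2010 = 0.04780.
Darcy flux q = K · i = 2.260 × 0.04780 = 0.1080 m/day.
Seepage velocity v = q / n_e = 0.1080 / 0.23 = 0.4696 m/day.
Travel time t = L / v = 2010 / 0.4696 = 4280 days = 11.72 years.

11.7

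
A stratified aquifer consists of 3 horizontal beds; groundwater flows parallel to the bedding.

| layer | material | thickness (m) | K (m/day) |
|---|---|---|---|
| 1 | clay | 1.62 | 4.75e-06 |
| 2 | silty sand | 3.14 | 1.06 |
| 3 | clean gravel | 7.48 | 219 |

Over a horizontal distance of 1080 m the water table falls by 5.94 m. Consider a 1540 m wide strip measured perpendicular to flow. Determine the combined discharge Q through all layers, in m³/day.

Flow is parallel to layering, so each bed carries its own Darcy discharge and the transmissivities add.
Σ(K_i·b_i) = 4.75e-06×1.62 + 1.06×3.14 + 219×7.48 = 1641 m²/day.
Hydraulic gradient i = Δh / L = 5.94 / 1080 = 0.005500.
Q = Σ(K_i·b_i) · W · i = 1641 × 1540 × 0.005500 = 13903 m³/day.

13900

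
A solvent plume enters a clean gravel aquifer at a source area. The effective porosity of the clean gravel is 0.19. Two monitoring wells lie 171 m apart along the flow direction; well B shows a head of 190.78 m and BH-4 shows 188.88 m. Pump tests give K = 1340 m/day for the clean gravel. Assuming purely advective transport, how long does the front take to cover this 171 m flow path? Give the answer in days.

2.18

Hydraulic gradient i = (190.78 − 188.88) / 171 = 1.9 / 171 = 0.01111.
Darcy flux q = K · i = 1340 × 0.01111 = 14.89 m/day.
Seepage velocity v = q / n_e = 14.89 / 0.19 = 78.36 m/day.
Travel time t = L / v = 171 / 78.36 = 2.182 days.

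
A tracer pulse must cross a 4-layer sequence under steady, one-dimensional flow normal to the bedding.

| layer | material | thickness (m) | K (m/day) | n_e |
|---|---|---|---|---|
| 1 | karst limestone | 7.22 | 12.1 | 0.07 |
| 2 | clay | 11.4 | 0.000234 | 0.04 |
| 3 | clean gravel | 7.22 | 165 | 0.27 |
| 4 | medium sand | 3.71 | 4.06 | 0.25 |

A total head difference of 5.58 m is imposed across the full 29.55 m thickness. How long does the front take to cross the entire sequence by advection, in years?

91.8

With flow normal to the layers, continuity requires the same specific discharge q through every layer.
Σ(b_i/K_i) = 7.22/12.1 + 11.4/0.000234 + 7.22/165 + 3.71/4.06 = 48720 d.
q = Δh / Σ(b_i/K_i) = 5.58 / 48720 = 0.0001145 m/day.
In each layer the seepage velocity is v_i = q/n_i, so the layer transit time is t_i = b_i·n_i / q:
  layer 1 (karst limestone): t_1 = 7.22 × 0.07 / 0.0001145 = 4413 d
  layer 2 (clay): t_2 = 11.4 × 0.04 / 0.0001145 = 3981 d
  layer 3 (clean gravel): t_3 = 7.22 × 0.27 / 0.0001145 = 17020 d
  layer 4 (medium sand): t_4 = 3.71 × 0.25 / 0.0001145 = 8098 d
Total t = Σ t_i = 33513 days = 91.75 years.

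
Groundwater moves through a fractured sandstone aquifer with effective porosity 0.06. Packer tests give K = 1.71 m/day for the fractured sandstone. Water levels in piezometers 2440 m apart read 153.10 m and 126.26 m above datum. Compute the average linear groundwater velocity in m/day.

Hydraulic gradient i = (153.10 − 126.26) / 2440 = 26.84 / 2440 = 0.01100.
Darcy flux q = K · i = 1.710 × 0.01100 = 0.01881 m/day.
Seepage velocity v = q / n_e = 0.01881 / 0.06 = 0.3135 m/day.

0.313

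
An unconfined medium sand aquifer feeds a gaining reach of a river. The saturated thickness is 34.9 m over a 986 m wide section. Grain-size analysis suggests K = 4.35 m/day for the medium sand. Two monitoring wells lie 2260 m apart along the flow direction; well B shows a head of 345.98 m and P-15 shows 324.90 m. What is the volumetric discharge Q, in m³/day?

1400

Cross-sectional area A = 986 × 34.9 = 34411 m².
Hydraulic gradient i = (345.98 − 324.90) / 2260 = 21.08 / 2260 = 0.009327.
Darcy's law: Q = K · A · i = 4.350 × 34411 × 0.009327 = 1396 m³/day.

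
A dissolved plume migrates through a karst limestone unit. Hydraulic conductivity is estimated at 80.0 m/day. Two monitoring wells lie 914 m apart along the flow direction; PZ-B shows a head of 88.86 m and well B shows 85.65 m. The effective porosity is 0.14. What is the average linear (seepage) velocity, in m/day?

2.01

Hydraulic gradient i = (88.86 − 85.65) / 914 = 3.21 / 914 = 0.003512.
Darcy flux q = K · i = 80.00 × 0.003512 = 0.2810 m/day.
Seepage velocity v = q / n_e = 0.2810 / 0.14 = 2.007 m/day.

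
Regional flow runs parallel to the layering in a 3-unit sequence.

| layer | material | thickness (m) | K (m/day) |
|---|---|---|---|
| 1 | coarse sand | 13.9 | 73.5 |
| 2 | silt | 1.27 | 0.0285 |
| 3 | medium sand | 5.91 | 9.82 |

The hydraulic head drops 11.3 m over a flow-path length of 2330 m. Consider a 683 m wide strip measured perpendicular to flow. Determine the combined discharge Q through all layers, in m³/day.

3580

Flow is parallel to layering, so each bed carries its own Darcy discharge and the transmissivities add.
Σ(K_i·b_i) = 73.5×13.9 + 0.0285×1.27 + 9.82×5.91 = 1080 m²/day.
Hydraulic gradient i = Δh / L = 11.3 / 2330 = 0.004850.
Q = Σ(K_i·b_i) · W · i = 1080 × 683 × 0.004850 = 3576 m³/day.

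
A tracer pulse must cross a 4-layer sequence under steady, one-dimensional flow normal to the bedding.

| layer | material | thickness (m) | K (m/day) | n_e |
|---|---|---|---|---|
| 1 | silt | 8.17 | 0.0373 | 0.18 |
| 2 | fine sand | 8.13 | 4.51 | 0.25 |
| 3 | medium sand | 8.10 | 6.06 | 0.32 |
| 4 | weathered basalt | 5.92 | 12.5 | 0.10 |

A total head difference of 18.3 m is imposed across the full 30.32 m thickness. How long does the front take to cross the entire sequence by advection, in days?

With flow normal to the layers, continuity requires the same specific discharge q through every layer.
Σ(b_i/K_i) = 8.17/0.0373 + 8.13/4.51 + 8.10/6.06 + 5.92/12.5 = 222.6 d.
q = Δh / Σ(b_i/K_i) = 18.3 / 222.6 = 0.08219 m/day.
In each layer the seepage velocity is v_i = q/n_i, so the layer transit time is t_i = b_i·n_i / q:
  layer 1 (silt): t_1 = 8.17 × 0.18 / 0.08219 = 17.89 d
  layer 2 (fine sand): t_2 = 8.13 × 0.25 / 0.08219 = 24.73 d
  layer 3 (medium sand): t_3 = 8.10 × 0.32 / 0.08219 = 31.54 d
  layer 4 (weathered basalt): t_4 = 5.92 × 0.10 / 0.08219 = 7.203 d
Total t = Σ t_i = 81.36 days.

81.4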